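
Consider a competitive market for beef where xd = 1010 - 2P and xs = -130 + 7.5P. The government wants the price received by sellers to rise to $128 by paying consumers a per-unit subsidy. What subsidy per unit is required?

Required subsidy s = $38 per unit

At a seller price of 128, quantity supplied is -130 + 7.5·128 = 830.
Buyers absorb 830 only when they pay Pb with 1010 − 2·Pb = 830, i.e. Pb = 90.
s = Ps − Pb = 128 − 90 = 38.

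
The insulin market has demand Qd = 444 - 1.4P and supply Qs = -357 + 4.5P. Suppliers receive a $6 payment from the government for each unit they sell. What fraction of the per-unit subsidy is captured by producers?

Producer share = 14/59

Pre-subsidy: 444 - 1.4P = -357 + 4.5P gives P* = 8010/59, Q* = 14982/59.
With the subsidy, sellers receive Ps = Pb + 6 for each unit, where Pb is the price buyers pay.
Supply in terms of Pb becomes Qs = -357 + 4.5(Pb + 6) = -330 + 4.5Pb. Setting this equal to demand: 444 - 1.4Pb = -330 + 4.5Pb, so Pb = 7740/59.
Sellers receive Ps = 7740/59 + 6 = 8094/59; Q' = 444 − 1.4·(7740/59) = 15360/59.
Buyers' price falls by P* − Pb = 8010/59 − 7740/59 = 270/59; sellers' price rises by Ps − P* = 8094/59 − 8010/59 = 84/59.
So producers capture (84/59)/6 = 14/59 of each unit of subsidy.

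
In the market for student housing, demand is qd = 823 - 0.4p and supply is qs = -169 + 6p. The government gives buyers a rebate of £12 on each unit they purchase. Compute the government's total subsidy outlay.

Government cost = £9186

Pre-subsidy: 823 - 0.4p = -169 + 6p gives p* = 155, q* = 761.
With the rebate, buyers effectively pay pb = ps − 12, where ps is the price sellers receive.
Demand in terms of ps becomes qd = 823 − 0.4(ps − 12) = 827.8 - 0.4ps. Setting this equal to supply: 827.8 - 0.4ps = -169 + 6ps, so ps = 155.75.
Buyers pay pb = 155.75 − 12 = 143.75; q' = -169 + 6·155.75 = 765.5.
Government outlay = subsidy × quantity = 12 × 765.5 = 9186.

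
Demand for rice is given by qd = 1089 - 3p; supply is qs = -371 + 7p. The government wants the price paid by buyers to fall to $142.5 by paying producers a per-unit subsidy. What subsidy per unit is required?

Required subsidy s = $5 per unit

At a buyer price of 142.5, quantity demanded is 1089 − 3·142.5 = 661.5.
Sellers supply 661.5 only when they receive ps with -371 + 7·ps = 661.5, i.e. ps = 147.5.
s = ps − pb = 147.5 − 142.5 = 5.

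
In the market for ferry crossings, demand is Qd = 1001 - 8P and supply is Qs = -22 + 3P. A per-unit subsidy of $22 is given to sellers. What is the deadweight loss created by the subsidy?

Deadweight loss = $528

Pre-subsidy: 1001 - 8P = -22 + 3P gives P* = 93, Q* = 257.
With the subsidy, sellers receive Ps = Pb + 22 for each unit, where Pb is the price buyers pay.
Supply in terms of Pb becomes Qs = -22 + 3(Pb + 22) = 44 + 3Pb. Setting this equal to demand: 1001 - 8Pb = 44 + 3Pb, so Pb = 87.
Sellers receive Ps = 87 + 22 = 109; Q' = 1001 − 8·87 = 305.
The subsidy expands output by 305 − 257 = 48 past the efficient level; on those units the gap between marginal cost and willingness to pay runs from 0 up to 22.
DWL = ½ × 22 × 48 = 528.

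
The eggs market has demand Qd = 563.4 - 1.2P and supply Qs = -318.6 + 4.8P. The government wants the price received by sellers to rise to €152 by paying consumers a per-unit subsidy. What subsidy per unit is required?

Required subsidy s = €25 per unit

At a seller price of 152, quantity supplied is -318.6 + 4.8·152 = 411.
Buyers absorb 411 only when they pay Pb with 563.4 − 1.2·Pb = 411, i.e. Pb = 127.
s = Ps − Pb = 152 − 127 = 25.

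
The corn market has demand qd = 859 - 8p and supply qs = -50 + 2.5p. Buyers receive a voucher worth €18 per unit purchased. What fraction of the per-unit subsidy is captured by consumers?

Consumer share = 5/21

Pre-subsidy: 859 - 8p = -50 + 2.5p gives p* = 606/7, q* = 1165/7.
With the rebate, buyers effectively pay pb = ps − 18, where ps is the price sellers receive.
Demand in terms of ps becomes qd = 859 − 8(ps − 18) = 1003 - 8ps. Setting this equal to supply: 1003 - 8ps = -50 + 2.5ps, so ps = 702/7.
Buyers pay pb = 702/7 − 18 = 576/7; q' = -50 + 2.5·(702/7) = 1405/7.
Buyers' price falls by p* − pb = 606/7 − 576/7 = 30/7; sellers' price rises by ps − p* = 702/7 − 606/7 = 96/7.
So consumers capture (30/7)/18 = 5/21 of each unit of subsidy.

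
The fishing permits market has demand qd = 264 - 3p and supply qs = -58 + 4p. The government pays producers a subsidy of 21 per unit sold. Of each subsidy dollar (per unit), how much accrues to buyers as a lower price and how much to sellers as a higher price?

Pre-subsidy: 264 - 3p = -58 + 4p gives p* = 46, q* = 126.
With the subsidy, sellers receive ps = pb + 21 for each unit, where pb is the price buyers pay.
Supply in terms of pb becomes qs = -58 + 4(pb + 21) = 26 + 4pb. Setting this equal to demand: 264 - 3pb = 26 + 4pb, so pb = 34.
Sellers receive ps = 34 + 21 = 55; q' = 264 − 3·34 = 162.
Buyers' price falls by p* − pb = 46 − 34 = 12; sellers' price rises by ps − p* = 55 − 46 = 9.

Buyers gain 12 per unit; sellers gain 9 per unit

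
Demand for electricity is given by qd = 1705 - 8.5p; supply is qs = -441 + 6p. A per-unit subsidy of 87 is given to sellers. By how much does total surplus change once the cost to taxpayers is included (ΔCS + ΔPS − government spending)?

Net change in total surplus = -13311

Pre-subsidy: 1705 - 8.5p = -441 + 6p gives p* = 148, q* = 447.
With the subsidy, sellers receive ps = pb + 87 for each unit, where pb is the price buyers pay.
Supply in terms of pb becomes qs = -441 + 6(pb + 87) = 81 + 6pb. Setting this equal to demand: 1705 - 8.5pb = 81 + 6pb, so pb = 112.
Sellers receive ps = 112 + 87 = 199; q' = 1705 − 8.5·112 = 753.
ΔCS = ½(447 + 753)(148 − 112) = 21600; ΔPS = ½(447 + 753)(199 − 148) = 30600.
Government spending = 87 × 753 = 65511.
Net change = 21600 + 30600 − 65511 = -13311. The loss equals the DWL triangle ½·87·306.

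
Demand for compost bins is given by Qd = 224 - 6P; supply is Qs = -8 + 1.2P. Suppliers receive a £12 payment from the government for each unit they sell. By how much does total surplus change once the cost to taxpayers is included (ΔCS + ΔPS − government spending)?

Pre-subsidy: 224 - 6P = -8 + 1.2P gives P* = 290/9, Q* = 92/3.
With the subsidy, sellers receive Ps = Pb + 12 for each unit, where Pb is the price buyers pay.
Supply in terms of Pb becomes Qs = -8 + 1.2(Pb + 12) = 6.4 + 1.2Pb. Setting this equal to demand: 224 - 6Pb = 6.4 + 1.2Pb, so Pb = 272/9.
Sellers receive Ps = 272/9 + 12 = 380/9; Q' = 224 − 6·(272/9) = 128/3.
ΔCS = ½(92/3 + 128/3)(290/9 − 272/9) = 220/3; ΔPS = ½(92/3 + 128/3)(380/9 − 290/9) = 1100/3.
Government spending = 12 × 128/3 = 512.
Net change = 220/3 + 1100/3 − 512 = -72. The loss equals the DWL triangle ½·12·12.

Net change in total surplus = -£72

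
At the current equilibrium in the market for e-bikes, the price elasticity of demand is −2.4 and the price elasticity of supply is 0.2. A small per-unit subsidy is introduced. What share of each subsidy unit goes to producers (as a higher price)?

Producer share = 12/13

For a small subsidy around the equilibrium, the benefit split depends on the relative slopes, which at a point are proportional to the elasticities.
Buyer share = εs/(εs + |εd|) = 0.2/(0.2 + 2.4) = 1/13; seller share = |εd|/(εs + |εd|) = 12/13.
So producers capture 12/13 of the subsidy.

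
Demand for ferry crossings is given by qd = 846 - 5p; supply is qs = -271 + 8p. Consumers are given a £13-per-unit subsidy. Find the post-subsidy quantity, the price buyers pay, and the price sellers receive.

Pre-subsidy: 846 - 5p = -271 + 8p gives p* = 1117/13, q* = 5413/13.
With the rebate, buyers effectively pay pb = ps − 13, where ps is the price sellers receive.
Demand in terms of ps becomes qd = 846 − 5(ps − 13) = 911 - 5ps. Setting this equal to supply: 911 - 5ps = -271 + 8ps, so ps = 1182/13.
Buyers pay pb = 1182/13 − 13 = 1013/13; q' = -271 + 8·(1182/13) = 5933/13.

q' = 5933/13; buyers pay 1013/13; sellers receive 1182/13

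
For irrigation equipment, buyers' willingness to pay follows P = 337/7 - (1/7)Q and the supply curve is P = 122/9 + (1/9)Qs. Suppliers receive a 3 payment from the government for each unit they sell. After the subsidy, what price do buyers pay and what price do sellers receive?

Buyers pay 27; sellers receive 30

Pre-subsidy: 337/7 - (1/7)Q = 122/9 + (1/9)Q gives Q* = 136.1875 and P* = 28.6875.
With the subsidy, sellers receive Ps = Pb + 3 for each unit, where Pb is the price buyers pay.
On the curves, Pb = 337/7 - (1/7)Q and Ps = 122/9 + (1/9)Q; the wedge Ps − Pb = 3 gives 122/9 + (1/9)Q − (337/7 - (1/7)Q) = 3, so Q' = 148.
Then Pb = 337/7 − (1/7)·148 = 27 and Ps = 122/9 + (1/9)·148 = 30.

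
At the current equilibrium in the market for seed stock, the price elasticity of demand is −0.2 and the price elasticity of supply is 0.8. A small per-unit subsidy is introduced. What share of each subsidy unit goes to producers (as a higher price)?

For a small subsidy around the equilibrium, the benefit split depends on the relative slopes, which at a point are proportional to the elasticities.
Buyer share = εs/(εs + |εd|) = 0.8/(0.8 + 0.2) = 0.8; seller share = |εd|/(εs + |εd|) = 0.2.
So producers capture 0.2 of the subsidy.

Producer share = 0.2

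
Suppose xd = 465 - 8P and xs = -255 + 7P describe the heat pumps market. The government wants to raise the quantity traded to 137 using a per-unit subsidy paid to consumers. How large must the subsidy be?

At x = 137, invert demand for the buyer price: Pb = (465 − 137)/8 = 41; invert supply for the seller price: Ps = (137 − (-255))/7 = 56.
The subsidy must fill the gap: s = Ps − Pb = 56 − 41 = 15.

Required subsidy s = 15 per unit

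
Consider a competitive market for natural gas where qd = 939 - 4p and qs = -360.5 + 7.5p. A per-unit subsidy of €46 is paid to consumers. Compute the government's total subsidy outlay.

Government cost = €27922

Pre-subsidy: 939 - 4p = -360.5 + 7.5p gives p* = 113, q* = 487.
With the rebate, buyers effectively pay pb = ps − 46, where ps is the price sellers receive.
Demand in terms of ps becomes qd = 939 − 4(ps − 46) = 1123 - 4ps. Setting this equal to supply: 1123 - 4ps = -360.5 + 7.5ps, so ps = 129.
Buyers pay pb = 129 − 46 = 83; q' = -360.5 + 7.5·129 = 607.
Government outlay = subsidy × quantity = 46 × 607 = 27922.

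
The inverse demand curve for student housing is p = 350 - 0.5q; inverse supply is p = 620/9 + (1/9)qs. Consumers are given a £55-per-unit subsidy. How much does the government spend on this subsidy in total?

Government cost = £30250

Pre-subsidy: 350 - 0.5q = 620/9 + (1/9)q gives q* = 460 and p* = 120.
With the rebate, buyers effectively pay pb = ps − 55, where ps is the price sellers receive.
On the curves, pb = 350 - 0.5q and ps = 620/9 + (1/9)q; the wedge ps − pb = 55 gives 620/9 + (1/9)q − (350 - 0.5q) = 55, so q' = 550.
Then pb = 350 − 0.5·550 = 75 and ps = 620/9 + (1/9)·550 = 130.
Government outlay = subsidy × quantity = 55 × 550 = 30250.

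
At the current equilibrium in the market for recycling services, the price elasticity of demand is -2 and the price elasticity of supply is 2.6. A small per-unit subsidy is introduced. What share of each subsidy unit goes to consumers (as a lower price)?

For a small subsidy around the equilibrium, the benefit split depends on the relative slopes, which at a point are proportional to the elasticities.
Buyer share = εs/(εs + |εd|) = 2.6/(2.6 + 2) = 13/23; seller share = |εd|/(εs + |εd|) = 10/23.

Consumer share = 13/23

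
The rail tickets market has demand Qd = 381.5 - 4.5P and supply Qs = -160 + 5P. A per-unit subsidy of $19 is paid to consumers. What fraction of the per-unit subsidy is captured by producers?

Pre-subsidy: 381.5 - 4.5P = -160 + 5P gives P* = 57, Q* = 125.
With the rebate, buyers effectively pay Pb = Ps − 19, where Ps is the price sellers receive.
Demand in terms of Ps becomes Qd = 381.5 − 4.5(Ps − 19) = 467 - 4.5Ps. Setting this equal to supply: 467 - 4.5Ps = -160 + 5Ps, so Ps = 66.
Buyers pay Pb = 66 − 19 = 47; Q' = -160 + 5·66 = 170.
Buyers' price falls by P* − Pb = 57 − 47 = 10; sellers' price rises by Ps − P* = 66 − 57 = 9.
So producers capture 9/19 = 9/19 of each unit of subsidy.

Producer share = 9/19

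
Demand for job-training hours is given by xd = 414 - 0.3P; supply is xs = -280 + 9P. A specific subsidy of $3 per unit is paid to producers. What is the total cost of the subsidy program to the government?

Government cost = 36501/31

Pre-subsidy: 414 - 0.3P = -280 + 9P gives P* = 6940/93, x* = 12140/31.
With the subsidy, sellers receive Ps = Pb + 3 for each unit, where Pb is the price buyers pay.
Supply in terms of Pb becomes xs = -280 + 9(Pb + 3) = -253 + 9Pb. Setting this equal to demand: 414 - 0.3Pb = -253 + 9Pb, so Pb = 6670/93.
Sellers receive Ps = 6670/93 + 3 = 6949/93; x' = 414 − 0.3·(6670/93) = 12167/31.
Government outlay = subsidy × quantity = 3 × 12167/31 = 36501/31.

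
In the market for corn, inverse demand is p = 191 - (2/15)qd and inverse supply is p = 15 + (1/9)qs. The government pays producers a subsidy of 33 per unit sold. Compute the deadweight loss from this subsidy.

Pre-subsidy: 191 - (2/15)q = 15 + (1/9)q gives q* = 720 and p* = 95.
With the subsidy, sellers receive ps = pb + 33 for each unit, where pb is the price buyers pay.
On the curves, pb = 191 - (2/15)q and ps = 15 + (1/9)q; the wedge ps − pb = 33 gives 15 + (1/9)q − (191 - (2/15)q) = 33, so q' = 855.
Then pb = 191 − (2/15)·855 = 77 and ps = 15 + (1/9)·855 = 110.
The subsidy expands output by 855 − 720 = 135 past the efficient level; on those units the gap between marginal cost and willingness to pay runs from 0 up to 33.
DWL = ½ × 33 × 135 = 2227.5.

Deadweight loss = 2227.5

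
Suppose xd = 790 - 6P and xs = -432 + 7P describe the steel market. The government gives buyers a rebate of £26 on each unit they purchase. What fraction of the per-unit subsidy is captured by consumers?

Consumer share = 7/13

Pre-subsidy: 790 - 6P = -432 + 7P gives P* = 94, x* = 226.
With the rebate, buyers effectively pay Pb = Ps − 26, where Ps is the price sellers receive.
Demand in terms of Ps becomes xd = 790 − 6(Ps − 26) = 946 - 6Ps. Setting this equal to supply: 946 - 6Ps = -432 + 7Ps, so Ps = 106.
Buyers pay Pb = 106 − 26 = 80; x' = -432 + 7·106 = 310.
Buyers' price falls by P* − Pb = 94 − 80 = 14; sellers' price rises by Ps − P* = 106 − 94 = 12.
So consumers capture 14/26 = 7/13 of each unit of subsidy.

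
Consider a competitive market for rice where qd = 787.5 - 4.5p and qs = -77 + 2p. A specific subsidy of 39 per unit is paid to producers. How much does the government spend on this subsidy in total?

Government cost = 9477

Pre-subsidy: 787.5 - 4.5p = -77 + 2p gives p* = 133, q* = 189.
With the subsidy, sellers receive ps = pb + 39 for each unit, where pb is the price buyers pay.
Supply in terms of pb becomes qs = -77 + 2(pb + 39) = 1 + 2pb. Setting this equal to demand: 787.5 - 4.5pb = 1 + 2pb, so pb = 121.
Sellers receive ps = 121 + 39 = 160; q' = 787.5 − 4.5·121 = 243.
Government outlay = subsidy × quantity = 39 × 243 = 9477.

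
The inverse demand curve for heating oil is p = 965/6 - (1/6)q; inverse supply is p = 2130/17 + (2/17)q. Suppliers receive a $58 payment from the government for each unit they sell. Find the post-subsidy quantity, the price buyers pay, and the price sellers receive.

q' = 329; buyers pay $106; sellers receive $164

Pre-subsidy: 965/6 - (1/6)q = 2130/17 + (2/17)q gives q* = 125 and p* = 140.
With the subsidy, sellers receive ps = pb + 58 for each unit, where pb is the price buyers pay.
On the curves, pb = 965/6 - (1/6)q and ps = 2130/17 + (2/17)q; the wedge ps − pb = 58 gives 2130/17 + (2/17)q − (965/6 - (1/6)q) = 58, so q' = 329.
Then pb = 965/6 − (1/6)·329 = 106 and ps = 2130/17 + (2/17)·329 = 164.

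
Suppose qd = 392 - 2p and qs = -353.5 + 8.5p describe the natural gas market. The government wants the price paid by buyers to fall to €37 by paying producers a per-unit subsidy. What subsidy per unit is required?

At a buyer price of 37, quantity demanded is 392 − 2·37 = 318.
Sellers supply 318 only when they receive ps with -353.5 + 8.5·ps = 318, i.e. ps = 79.
s = ps − pb = 79 − 37 = 42.

Required subsidy s = €42 per unit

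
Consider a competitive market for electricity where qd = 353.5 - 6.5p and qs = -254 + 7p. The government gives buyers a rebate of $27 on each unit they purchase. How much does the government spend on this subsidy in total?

Government cost = $4104

Pre-subsidy: 353.5 - 6.5p = -254 + 7p gives p* = 45, q* = 61.
With the rebate, buyers effectively pay pb = ps − 27, where ps is the price sellers receive.
Demand in terms of ps becomes qd = 353.5 − 6.5(ps − 27) = 529 - 6.5ps. Setting this equal to supply: 529 - 6.5ps = -254 + 7ps, so ps = 58.
Buyers pay pb = 58 − 27 = 31; q' = -254 + 7·58 = 152.
Government outlay = subsidy × quantity = 27 × 152 = 4104.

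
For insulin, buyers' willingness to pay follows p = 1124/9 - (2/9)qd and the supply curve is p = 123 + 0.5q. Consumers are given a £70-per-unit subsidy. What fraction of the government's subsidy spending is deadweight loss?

Pre-subsidy: 1124/9 - (2/9)q = 123 + 0.5q gives q* = 34/13 and p* = 1616/13.
With the rebate, buyers effectively pay pb = ps − 70, where ps is the price sellers receive.
On the curves, pb = 1124/9 - (2/9)q and ps = 123 + 0.5q; the wedge ps − pb = 70 gives 123 + 0.5q − (1124/9 - (2/9)q) = 70, so q' = 1294/13.
Then pb = 1124/9 − (2/9)·(1294/13) = 1336/13 and ps = 123 + 0.5·(1294/13) = 2246/13.
ΔCS = ½(34/13 + 1294/13)(1616/13 − 1336/13) = 185920/169; ΔPS = ½(34/13 + 1294/13)(2246/13 − 1616/13) = 418320/169.
Government spending = 70 × 1294/13 = 90580/13.
DWL = ½ × 70 × (1294/13 − 34/13) = 44100/13; fraction = (44100/13) / (90580/13) = 315/647.

DWL / government spending = 315/647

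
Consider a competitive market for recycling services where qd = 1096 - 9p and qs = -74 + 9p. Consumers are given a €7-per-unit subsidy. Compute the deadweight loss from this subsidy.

Deadweight loss = €110.25

Pre-subsidy: 1096 - 9p = -74 + 9p gives p* = 65, q* = 511.
With the rebate, buyers effectively pay pb = ps − 7, where ps is the price sellers receive.
Demand in terms of ps becomes qd = 1096 − 9(ps − 7) = 1159 - 9ps. Setting this equal to supply: 1159 - 9ps = -74 + 9ps, so ps = 68.5.
Buyers pay pb = 68.5 − 7 = 61.5; q' = -74 + 9·68.5 = 542.5.
The subsidy expands output by 542.5 − 511 = 31.5 past the efficient level; on those units the gap between marginal cost and willingness to pay runs from 0 up to 7.
DWL = ½ × 7 × 31.5 = 110.25.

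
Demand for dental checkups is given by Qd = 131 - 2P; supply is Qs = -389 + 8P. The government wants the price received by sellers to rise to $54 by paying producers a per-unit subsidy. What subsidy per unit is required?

Required subsidy s = $10 per unit

At a seller price of 54, quantity supplied is -389 + 8·54 = 43.
Buyers absorb 43 only when they pay Pb with 131 − 2·Pb = 43, i.e. Pb = 44.
s = Ps − Pb = 54 − 44 = 10.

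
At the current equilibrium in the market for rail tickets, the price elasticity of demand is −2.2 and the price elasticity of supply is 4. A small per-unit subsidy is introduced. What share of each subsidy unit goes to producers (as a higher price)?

For a small subsidy around the equilibrium, the benefit split depends on the relative slopes, which at a point are proportional to the elasticities.
Buyer share = εs/(εs + |εd|) = 4/(4 + 2.2) = 20/31; seller share = |εd|/(εs + |εd|) = 11/31.
So producers capture 11/31 of the subsidy.

Producer share = 11/31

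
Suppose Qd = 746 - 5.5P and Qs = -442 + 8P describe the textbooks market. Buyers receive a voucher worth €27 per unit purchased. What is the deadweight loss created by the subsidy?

Pre-subsidy: 746 - 5.5P = -442 + 8P gives P* = 88, Q* = 262.
With the rebate, buyers effectively pay Pb = Ps − 27, where Ps is the price sellers receive.
Demand in terms of Ps becomes Qd = 746 − 5.5(Ps − 27) = 894.5 - 5.5Ps. Setting this equal to supply: 894.5 - 5.5Ps = -442 + 8Ps, so Ps = 99.
Buyers pay Pb = 99 − 27 = 72; Q' = -442 + 8·99 = 350.
The subsidy expands output by 350 − 262 = 88 past the efficient level; on those units the gap between marginal cost and willingness to pay runs from 0 up to 27.
DWL = ½ × 27 × 88 = 1188.

Deadweight loss = €1188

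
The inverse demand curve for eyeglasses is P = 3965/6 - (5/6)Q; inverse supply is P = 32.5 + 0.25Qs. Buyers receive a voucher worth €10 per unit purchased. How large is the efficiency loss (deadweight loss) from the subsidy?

Pre-subsidy: 3965/6 - (5/6)Q = 32.5 + 0.25Q gives Q* = 580 and P* = 177.5.
With the rebate, buyers effectively pay Pb = Ps − 10, where Ps is the price sellers receive.
On the curves, Pb = 3965/6 - (5/6)Q and Ps = 32.5 + 0.25Q; the wedge Ps − Pb = 10 gives 32.5 + 0.25Q − (3965/6 - (5/6)Q) = 10, so Q' = 7660/13.
Then Pb = 3965/6 − (5/6)·(7660/13) = 4415/26 and Ps = 32.5 + 0.25·(7660/13) = 4675/26.
The subsidy expands output by 7660/13 − 580 = 120/13 past the efficient level; on those units the gap between marginal cost and willingness to pay runs from 0 up to 10.
DWL = ½ × 10 × 120/13 = 600/13.

Deadweight loss = 600/13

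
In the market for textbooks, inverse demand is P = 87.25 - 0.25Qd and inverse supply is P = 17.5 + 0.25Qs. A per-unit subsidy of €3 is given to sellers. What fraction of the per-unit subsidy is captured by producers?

Producer share = 0.5

Pre-subsidy: 87.25 - 0.25Q = 17.5 + 0.25Q gives Q* = 139.5 and P* = 52.375.
With the subsidy, sellers receive Ps = Pb + 3 for each unit, where Pb is the price buyers pay.
On the curves, Pb = 87.25 - 0.25Q and Ps = 17.5 + 0.25Q; the wedge Ps − Pb = 3 gives 17.5 + 0.25Q − (87.25 - 0.25Q) = 3, so Q' = 145.5.
Then Pb = 87.25 − 0.25·145.5 = 50.875 and Ps = 17.5 + 0.25·145.5 = 53.875.
Buyers' price falls by P* − Pb = 52.375 − 50.875 = 1.5; sellers' price rises by Ps − P* = 53.875 − 52.375 = 1.5.
So producers capture 1.5/3 = 0.5 of each unit of subsidy.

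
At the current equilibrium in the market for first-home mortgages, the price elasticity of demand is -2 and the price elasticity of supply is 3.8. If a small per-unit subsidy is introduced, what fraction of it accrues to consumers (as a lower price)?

For a small subsidy around the equilibrium, the benefit split depends on the relative slopes, which at a point are proportional to the elasticities.
Buyer share = εs/(εs + |εd|) = 3.8/(3.8 + 2) = 19/29; seller share = |εd|/(εs + |εd|) = 10/29.

Consumer share = 19/29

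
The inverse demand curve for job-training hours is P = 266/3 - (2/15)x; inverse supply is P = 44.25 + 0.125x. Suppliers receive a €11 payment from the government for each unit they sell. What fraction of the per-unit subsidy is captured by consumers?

Pre-subsidy: 266/3 - (2/15)x = 44.25 + 0.125x gives x* = 5330/31 and P* = 2038/31.
With the subsidy, sellers receive Ps = Pb + 11 for each unit, where Pb is the price buyers pay.
On the curves, Pb = 266/3 - (2/15)x and Ps = 44.25 + 0.125x; the wedge Ps − Pb = 11 gives 44.25 + 0.125x − (266/3 - (2/15)x) = 11, so x' = 6650/31.
Then Pb = 266/3 − (2/15)·(6650/31) = 1862/31 and Ps = 44.25 + 0.125·(6650/31) = 2203/31.
Buyers' price falls by P* − Pb = 2038/31 − 1862/31 = 176/31; sellers' price rises by Ps − P* = 2203/31 − 2038/31 = 165/31.
So consumers capture (176/31)/11 = 16/31 of each unit of subsidy.

Consumer share = 16/31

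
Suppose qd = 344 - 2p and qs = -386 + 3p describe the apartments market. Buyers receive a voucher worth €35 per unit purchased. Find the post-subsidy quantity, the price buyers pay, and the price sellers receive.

Pre-subsidy: 344 - 2p = -386 + 3p gives p* = 146, q* = 52.
With the rebate, buyers effectively pay pb = ps − 35, where ps is the price sellers receive.
Demand in terms of ps becomes qd = 344 − 2(ps − 35) = 414 - 2ps. Setting this equal to supply: 414 - 2ps = -386 + 3ps, so ps = 160.
Buyers pay pb = 160 − 35 = 125; q' = -386 + 3·160 = 94.

q' = 94; buyers pay €125; sellers receive €160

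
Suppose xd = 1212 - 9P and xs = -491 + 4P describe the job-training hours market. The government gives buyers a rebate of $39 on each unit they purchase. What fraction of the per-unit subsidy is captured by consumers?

Consumer share = 4/13

Pre-subsidy: 1212 - 9P = -491 + 4P gives P* = 131, x* = 33.
With the rebate, buyers effectively pay Pb = Ps − 39, where Ps is the price sellers receive.
Demand in terms of Ps becomes xd = 1212 − 9(Ps − 39) = 1563 - 9Ps. Setting this equal to supply: 1563 - 9Ps = -491 + 4Ps, so Ps = 158.
Buyers pay Pb = 158 − 39 = 119; x' = -491 + 4·158 = 141.
Buyers' price falls by P* − Pb = 131 − 119 = 12; sellers' price rises by Ps − P* = 158 − 131 = 27.
So consumers capture 12/39 = 4/13 of each unit of subsidy.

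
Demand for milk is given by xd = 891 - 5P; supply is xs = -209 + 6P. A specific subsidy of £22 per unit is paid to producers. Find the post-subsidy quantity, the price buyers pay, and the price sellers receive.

Pre-subsidy: 891 - 5P = -209 + 6P gives P* = 100, x* = 391.
With the subsidy, sellers receive Ps = Pb + 22 for each unit, where Pb is the price buyers pay.
Supply in terms of Pb becomes xs = -209 + 6(Pb + 22) = -77 + 6Pb. Setting this equal to demand: 891 - 5Pb = -77 + 6Pb, so Pb = 88.
Sellers receive Ps = 88 + 22 = 110; x' = 891 − 5·88 = 451.

x' = 451; buyers pay £88; sellers receive £110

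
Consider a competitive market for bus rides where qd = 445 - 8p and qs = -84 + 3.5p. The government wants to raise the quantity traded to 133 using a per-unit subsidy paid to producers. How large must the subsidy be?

At q = 133, invert demand for the buyer price: pb = (445 − 133)/8 = 39; invert supply for the seller price: ps = (133 − (-84))/3.5 = 62.
The subsidy must fill the gap: s = ps − pb = 62 − 39 = 23.

Required subsidy s = 23 per unit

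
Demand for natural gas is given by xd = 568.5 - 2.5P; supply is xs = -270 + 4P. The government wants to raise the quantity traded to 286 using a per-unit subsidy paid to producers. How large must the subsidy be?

Required subsidy s = 26 per unit

At x = 286, invert demand for the buyer price: Pb = (568.5 − 286)/2.5 = 113; invert supply for the seller price: Ps = (286 − (-270))/4 = 139.
The subsidy must fill the gap: s = Ps − Pb = 139 − 113 = 26.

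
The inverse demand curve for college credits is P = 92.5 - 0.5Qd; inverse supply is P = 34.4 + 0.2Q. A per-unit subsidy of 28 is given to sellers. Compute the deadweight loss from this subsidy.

Deadweight loss = 560

Pre-subsidy: 92.5 - 0.5Q = 34.4 + 0.2Q gives Q* = 83 and P* = 51.
With the subsidy, sellers receive Ps = Pb + 28 for each unit, where Pb is the price buyers pay.
On the curves, Pb = 92.5 - 0.5Q and Ps = 34.4 + 0.2Q; the wedge Ps − Pb = 28 gives 34.4 + 0.2Q − (92.5 - 0.5Q) = 28, so Q' = 123.
Then Pb = 92.5 − 0.5·123 = 31 and Ps = 34.4 + 0.2·123 = 59.
The subsidy expands output by 123 − 83 = 40 past the efficient level; on those units the gap between marginal cost and willingness to pay runs from 0 up to 28.
DWL = ½ × 28 × 40 = 560.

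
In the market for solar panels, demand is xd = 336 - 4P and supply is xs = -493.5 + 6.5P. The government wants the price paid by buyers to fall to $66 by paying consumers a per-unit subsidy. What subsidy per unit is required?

At a buyer price of 66, quantity demanded is 336 − 4·66 = 72.
Sellers supply 72 only when they receive Ps with -493.5 + 6.5·Ps = 72, i.e. Ps = 87.
s = Ps − Pb = 87 − 66 = 21.

Required subsidy s = $21 per unit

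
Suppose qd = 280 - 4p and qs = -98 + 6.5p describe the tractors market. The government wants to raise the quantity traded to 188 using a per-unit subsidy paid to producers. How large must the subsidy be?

At q = 188, invert demand for the buyer price: pb = (280 − 188)/4 = 23; invert supply for the seller price: ps = (188 − (-98))/6.5 = 44.
The subsidy must fill the gap: s = ps − pb = 44 − 23 = 21.

Required subsidy s = 21 per unit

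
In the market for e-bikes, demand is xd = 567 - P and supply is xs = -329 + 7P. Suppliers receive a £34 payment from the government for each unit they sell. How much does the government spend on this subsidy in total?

Government cost = £16481.5

Pre-subsidy: 567 - P = -329 + 7P gives P* = 112, x* = 455.
With the subsidy, sellers receive Ps = Pb + 34 for each unit, where Pb is the price buyers pay.
Supply in terms of Pb becomes xs = -329 + 7(Pb + 34) = -91 + 7Pb. Setting this equal to demand: 567 - Pb = -91 + 7Pb, so Pb = 82.25.
Sellers receive Ps = 82.25 + 34 = 116.25; x' = 567 − 1·82.25 = 484.75.
Government outlay = subsidy × quantity = 34 × 484.75 = 16481.5.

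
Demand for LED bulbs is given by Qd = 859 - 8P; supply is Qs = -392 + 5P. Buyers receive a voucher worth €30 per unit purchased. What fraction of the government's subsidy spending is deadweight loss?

DWL / government spending = 600/2359

Pre-subsidy: 859 - 8P = -392 + 5P gives P* = 1251/13, Q* = 1159/13.
With the rebate, buyers effectively pay Pb = Ps − 30, where Ps is the price sellers receive.
Demand in terms of Ps becomes Qd = 859 − 8(Ps − 30) = 1099 - 8Ps. Setting this equal to supply: 1099 - 8Ps = -392 + 5Ps, so Ps = 1491/13.
Buyers pay Pb = 1491/13 − 30 = 1101/13; Q' = -392 + 5·(1491/13) = 2359/13.
ΔCS = ½(1159/13 + 2359/13)(1251/13 − 1101/13) = 263850/169; ΔPS = ½(1159/13 + 2359/13)(1491/13 − 1251/13) = 422160/169.
Government spending = 30 × 2359/13 = 70770/13.
DWL = ½ × 30 × (2359/13 − 1159/13) = 18000/13; fraction = (18000/13) / (70770/13) = 600/2359.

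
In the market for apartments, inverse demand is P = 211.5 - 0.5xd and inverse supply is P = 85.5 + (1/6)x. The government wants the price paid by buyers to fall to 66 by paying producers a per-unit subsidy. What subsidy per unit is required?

At a buyer price of 66, quantity demanded is 423 − 2·66 = 291.
Sellers supply 291 only when they receive Ps = 85.5 + (1/6)·291 = 134.
s = Ps − Pb = 134 − 66 = 68.

Required subsidy s = 68 per unit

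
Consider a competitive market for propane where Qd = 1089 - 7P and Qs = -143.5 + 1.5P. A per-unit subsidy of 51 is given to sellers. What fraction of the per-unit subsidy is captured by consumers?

Consumer share = 3/17

Pre-subsidy: 1089 - 7P = -143.5 + 1.5P gives P* = 145, Q* = 74.
With the subsidy, sellers receive Ps = Pb + 51 for each unit, where Pb is the price buyers pay.
Supply in terms of Pb becomes Qs = -143.5 + 1.5(Pb + 51) = -67 + 1.5Pb. Setting this equal to demand: 1089 - 7Pb = -67 + 1.5Pb, so Pb = 136.
Sellers receive Ps = 136 + 51 = 187; Q' = 1089 − 7·136 = 137.
Buyers' price falls by P* − Pb = 145 − 136 = 9; sellers' price rises by Ps − P* = 187 − 145 = 42.
So consumers capture 9/51 = 3/17 of each unit of subsidy.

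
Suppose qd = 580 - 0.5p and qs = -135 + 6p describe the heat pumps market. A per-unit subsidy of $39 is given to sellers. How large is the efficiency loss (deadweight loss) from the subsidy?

Deadweight loss = $351

Pre-subsidy: 580 - 0.5p = -135 + 6p gives p* = 110, q* = 525.
With the subsidy, sellers receive ps = pb + 39 for each unit, where pb is the price buyers pay.
Supply in terms of pb becomes qs = -135 + 6(pb + 39) = 99 + 6pb. Setting this equal to demand: 580 - 0.5pb = 99 + 6pb, so pb = 74.
Sellers receive ps = 74 + 39 = 113; q' = 580 − 0.5·74 = 543.
The subsidy expands output by 543 − 525 = 18 past the efficient level; on those units the gap between marginal cost and willingness to pay runs from 0 up to 39.
DWL = ½ × 39 × 18 = 351.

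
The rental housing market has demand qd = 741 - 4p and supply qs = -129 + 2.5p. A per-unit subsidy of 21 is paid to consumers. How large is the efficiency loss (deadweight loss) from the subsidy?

Deadweight loss = 4410/13

Pre-subsidy: 741 - 4p = -129 + 2.5p gives p* = 1740/13, q* = 2673/13.
With the rebate, buyers effectively pay pb = ps − 21, where ps is the price sellers receive.
Demand in terms of ps becomes qd = 741 − 4(ps − 21) = 825 - 4ps. Setting this equal to supply: 825 - 4ps = -129 + 2.5ps, so ps = 1908/13.
Buyers pay pb = 1908/13 − 21 = 1635/13; q' = -129 + 2.5·(1908/13) = 3093/13.
The subsidy expands output by 3093/13 − 2673/13 = 420/13 past the efficient level; on those units the gap between marginal cost and willingness to pay runs from 0 up to 21.
DWL = ½ × 21 × 420/13 = 4410/13.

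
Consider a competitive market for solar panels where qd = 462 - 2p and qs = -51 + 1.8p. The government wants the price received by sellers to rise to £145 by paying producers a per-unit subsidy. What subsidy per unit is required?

At a seller price of 145, quantity supplied is -51 + 1.8·145 = 210.
Buyers absorb 210 only when they pay pb with 462 − 2·pb = 210, i.e. pb = 126.
s = ps − pb = 145 − 126 = 19.

Required subsidy s = £19 per unit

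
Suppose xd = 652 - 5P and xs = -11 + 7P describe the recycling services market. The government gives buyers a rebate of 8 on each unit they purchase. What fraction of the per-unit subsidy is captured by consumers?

Pre-subsidy: 652 - 5P = -11 + 7P gives P* = 55.25, x* = 375.75.
With the rebate, buyers effectively pay Pb = Ps − 8, where Ps is the price sellers receive.
Demand in terms of Ps becomes xd = 652 − 5(Ps − 8) = 692 - 5Ps. Setting this equal to supply: 692 - 5Ps = -11 + 7Ps, so Ps = 703/12.
Buyers pay Pb = 703/12 − 8 = 607/12; x' = -11 + 7·(703/12) = 4789/12.
Buyers' price falls by P* − Pb = 55.25 − 607/12 = 14/3; sellers' price rises by Ps − P* = 703/12 − 55.25 = 10/3.
So consumers capture (14/3)/8 = 7/12 of each unit of subsidy.

Consumer share = 7/12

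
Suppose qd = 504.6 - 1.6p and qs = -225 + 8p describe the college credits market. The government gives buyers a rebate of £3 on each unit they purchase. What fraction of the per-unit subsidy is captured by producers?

Producer share = 1/6

Pre-subsidy: 504.6 - 1.6p = -225 + 8p gives p* = 76, q* = 383.
With the rebate, buyers effectively pay pb = ps − 3, where ps is the price sellers receive.
Demand in terms of ps becomes qd = 504.6 − 1.6(ps − 3) = 509.4 - 1.6ps. Setting this equal to supply: 509.4 - 1.6ps = -225 + 8ps, so ps = 76.5.
Buyers pay pb = 76.5 − 3 = 73.5; q' = -225 + 8·76.5 = 387.
Buyers' price falls by p* − pb = 76 − 73.5 = 2.5; sellers' price rises by ps − p* = 76.5 − 76 = 0.5.
So producers capture 0.5/3 = 1/6 of each unit of subsidy.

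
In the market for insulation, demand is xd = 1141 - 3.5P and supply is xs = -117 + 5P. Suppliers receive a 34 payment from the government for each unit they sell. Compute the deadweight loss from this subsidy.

Deadweight loss = 1190

Pre-subsidy: 1141 - 3.5P = -117 + 5P gives P* = 148, x* = 623.
With the subsidy, sellers receive Ps = Pb + 34 for each unit, where Pb is the price buyers pay.
Supply in terms of Pb becomes xs = -117 + 5(Pb + 34) = 53 + 5Pb. Setting this equal to demand: 1141 - 3.5Pb = 53 + 5Pb, so Pb = 128.
Sellers receive Ps = 128 + 34 = 162; x' = 1141 − 3.5·128 = 693.
The subsidy expands output by 693 − 623 = 70 past the efficient level; on those units the gap between marginal cost and willingness to pay runs from 0 up to 34.
DWL = ½ × 34 × 70 = 1190.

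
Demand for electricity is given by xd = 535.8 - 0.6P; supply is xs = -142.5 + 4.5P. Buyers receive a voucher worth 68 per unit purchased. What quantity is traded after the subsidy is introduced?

Pre-subsidy: 535.8 - 0.6P = -142.5 + 4.5P gives P* = 133, x* = 456.
With the rebate, buyers effectively pay Pb = Ps − 68, where Ps is the price sellers receive.
Demand in terms of Ps becomes xd = 535.8 − 0.6(Ps − 68) = 576.6 - 0.6Ps. Setting this equal to supply: 576.6 - 0.6Ps = -142.5 + 4.5Ps, so Ps = 141.
Buyers pay Pb = 141 − 68 = 73; x' = -142.5 + 4.5·141 = 492.

x' = 492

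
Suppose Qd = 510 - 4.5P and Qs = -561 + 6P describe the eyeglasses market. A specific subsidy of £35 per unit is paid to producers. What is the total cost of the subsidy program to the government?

Government cost = £4935

Pre-subsidy: 510 - 4.5P = -561 + 6P gives P* = 102, Q* = 51.
With the subsidy, sellers receive Ps = Pb + 35 for each unit, where Pb is the price buyers pay.
Supply in terms of Pb becomes Qs = -561 + 6(Pb + 35) = -351 + 6Pb. Setting this equal to demand: 510 - 4.5Pb = -351 + 6Pb, so Pb = 82.
Sellers receive Ps = 82 + 35 = 117; Q' = 510 − 4.5·82 = 141.
Government outlay = subsidy × quantity = 35 × 141 = 4935.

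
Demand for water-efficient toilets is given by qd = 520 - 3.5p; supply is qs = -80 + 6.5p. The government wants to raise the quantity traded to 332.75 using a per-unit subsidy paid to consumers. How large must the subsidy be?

At q = 332.75, invert demand for the buyer price: pb = (520 − 332.75)/3.5 = 53.5; invert supply for the seller price: ps = (332.75 − (-80))/6.5 = 63.5.
The subsidy must fill the gap: s = ps − pb = 63.5 − 53.5 = 10.

Required subsidy s = 10 per unit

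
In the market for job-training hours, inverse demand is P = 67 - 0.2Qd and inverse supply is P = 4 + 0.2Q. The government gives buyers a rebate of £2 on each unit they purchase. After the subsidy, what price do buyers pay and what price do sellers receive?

Buyers pay £34.5; sellers receive £36.5

Pre-subsidy: 67 - 0.2Q = 4 + 0.2Q gives Q* = 157.5 and P* = 35.5.
With the rebate, buyers effectively pay Pb = Ps − 2, where Ps is the price sellers receive.
On the curves, Pb = 67 - 0.2Q and Ps = 4 + 0.2Q; the wedge Ps − Pb = 2 gives 4 + 0.2Q − (67 - 0.2Q) = 2, so Q' = 162.5.
Then Pb = 67 − 0.2·162.5 = 34.5 and Ps = 4 + 0.2·162.5 = 36.5.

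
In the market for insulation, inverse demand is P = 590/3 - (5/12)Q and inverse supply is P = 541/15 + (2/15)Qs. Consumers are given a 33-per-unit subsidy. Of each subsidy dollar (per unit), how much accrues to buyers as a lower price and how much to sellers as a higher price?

Buyers gain 25 per unit; sellers gain 8 per unit

Pre-subsidy: 590/3 - (5/12)Q = 541/15 + (2/15)Q gives Q* = 292 and P* = 75.
With the rebate, buyers effectively pay Pb = Ps − 33, where Ps is the price sellers receive.
On the curves, Pb = 590/3 - (5/12)Q and Ps = 541/15 + (2/15)Q; the wedge Ps − Pb = 33 gives 541/15 + (2/15)Q − (590/3 - (5/12)Q) = 33, so Q' = 352.
Then Pb = 590/3 − (5/12)·352 = 50 and Ps = 541/15 + (2/15)·352 = 83.
Buyers' price falls by P* − Pb = 75 − 50 = 25; sellers' price rises by Ps − P* = 83 − 75 = 8.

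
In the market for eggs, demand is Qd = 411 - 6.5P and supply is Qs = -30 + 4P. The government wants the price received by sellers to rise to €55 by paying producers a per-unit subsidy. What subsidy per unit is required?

At a seller price of 55, quantity supplied is -30 + 4·55 = 190.
Buyers absorb 190 only when they pay Pb with 411 − 6.5·Pb = 190, i.e. Pb = 34.
s = Ps − Pb = 55 − 34 = 21.

Required subsidy s = €21 per unit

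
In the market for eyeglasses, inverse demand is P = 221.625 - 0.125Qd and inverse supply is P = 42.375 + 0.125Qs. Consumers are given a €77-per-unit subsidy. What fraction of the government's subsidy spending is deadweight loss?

DWL / government spending = 154/1025

Pre-subsidy: 221.625 - 0.125Q = 42.375 + 0.125Q gives Q* = 717 and P* = 132.
With the rebate, buyers effectively pay Pb = Ps − 77, where Ps is the price sellers receive.
On the curves, Pb = 221.625 - 0.125Q and Ps = 42.375 + 0.125Q; the wedge Ps − Pb = 77 gives 42.375 + 0.125Q − (221.625 - 0.125Q) = 77, so Q' = 1025.
Then Pb = 221.625 − 0.125·1025 = 93.5 and Ps = 42.375 + 0.125·1025 = 170.5.
ΔCS = ½(717 + 1025)(132 − 93.5) = 33533.5; ΔPS = ½(717 + 1025)(170.5 − 132) = 33533.5.
Government spending = 77 × 1025 = 78925.
DWL = ½ × 77 × (1025 − 717) = 11858; fraction = 11858 / 78925 = 154/1025.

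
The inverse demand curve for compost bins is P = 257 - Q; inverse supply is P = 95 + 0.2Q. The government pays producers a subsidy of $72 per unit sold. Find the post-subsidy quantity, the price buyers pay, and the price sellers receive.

Pre-subsidy: 257 - Q = 95 + 0.2Q gives Q* = 135 and P* = 122.
With the subsidy, sellers receive Ps = Pb + 72 for each unit, where Pb is the price buyers pay.
On the curves, Pb = 257 - Q and Ps = 95 + 0.2Q; the wedge Ps − Pb = 72 gives 95 + 0.2Q − (257 - Q) = 72, so Q' = 195.
Then Pb = 257 − 1·195 = 62 and Ps = 95 + 0.2·195 = 134.

Q' = 195; buyers pay $62; sellers receive $134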